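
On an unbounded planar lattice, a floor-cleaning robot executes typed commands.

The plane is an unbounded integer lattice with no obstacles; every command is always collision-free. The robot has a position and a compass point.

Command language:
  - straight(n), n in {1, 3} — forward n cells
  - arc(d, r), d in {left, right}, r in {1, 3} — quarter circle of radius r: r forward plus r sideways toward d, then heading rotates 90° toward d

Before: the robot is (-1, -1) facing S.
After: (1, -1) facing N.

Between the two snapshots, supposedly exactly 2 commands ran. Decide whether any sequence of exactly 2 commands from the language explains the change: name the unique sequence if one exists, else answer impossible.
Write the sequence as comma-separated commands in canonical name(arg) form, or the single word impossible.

arc(left, 1), arc(left, 1)

key: position moved to (1,-1) AND the heading swung to N — translation plus rotation needed
start: (-1, -1) facing S
1. arc(left, 1) → (0, -2) facing E
2. arc(left, 1) → (1, -1) facing N
no other 2-command option fits: unique.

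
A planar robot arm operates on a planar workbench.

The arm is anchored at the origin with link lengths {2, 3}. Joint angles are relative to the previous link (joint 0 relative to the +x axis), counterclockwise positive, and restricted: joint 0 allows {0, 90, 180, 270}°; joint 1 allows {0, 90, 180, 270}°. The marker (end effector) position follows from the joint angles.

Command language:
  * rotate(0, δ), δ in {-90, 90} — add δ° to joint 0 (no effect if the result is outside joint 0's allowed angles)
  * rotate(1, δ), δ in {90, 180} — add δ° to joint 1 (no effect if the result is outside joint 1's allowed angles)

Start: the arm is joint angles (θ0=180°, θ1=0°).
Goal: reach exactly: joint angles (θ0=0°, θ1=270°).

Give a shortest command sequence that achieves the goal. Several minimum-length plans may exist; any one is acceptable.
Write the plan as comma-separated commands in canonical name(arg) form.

t0: joint angles (θ0=180°, θ1=0°)
[1] after rotate(1, 90): joint angles (θ0=180°, θ1=90°)
[2] after rotate(1, 180): joint angles (θ0=180°, θ1=270°)
[3] after rotate(0, 90): joint angles (θ0=270°, θ1=270°)
[4] after rotate(0, 90): joint angles (θ0=0°, θ1=270°)
no 3-step plan works, so 4 is optimal.

rotate(1, 90), rotate(1, 180), rotate(0, 90), rotate(0, 90)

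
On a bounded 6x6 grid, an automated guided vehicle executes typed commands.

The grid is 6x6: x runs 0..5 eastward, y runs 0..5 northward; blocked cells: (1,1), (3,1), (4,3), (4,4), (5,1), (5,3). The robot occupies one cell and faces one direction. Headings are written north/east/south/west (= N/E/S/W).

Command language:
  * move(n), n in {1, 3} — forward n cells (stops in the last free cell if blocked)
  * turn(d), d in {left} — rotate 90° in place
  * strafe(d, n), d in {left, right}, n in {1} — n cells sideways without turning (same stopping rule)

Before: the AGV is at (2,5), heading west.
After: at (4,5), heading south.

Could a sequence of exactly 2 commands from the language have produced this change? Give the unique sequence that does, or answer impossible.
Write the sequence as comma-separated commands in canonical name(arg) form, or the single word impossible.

checked all 2-command options: none fits.

impossible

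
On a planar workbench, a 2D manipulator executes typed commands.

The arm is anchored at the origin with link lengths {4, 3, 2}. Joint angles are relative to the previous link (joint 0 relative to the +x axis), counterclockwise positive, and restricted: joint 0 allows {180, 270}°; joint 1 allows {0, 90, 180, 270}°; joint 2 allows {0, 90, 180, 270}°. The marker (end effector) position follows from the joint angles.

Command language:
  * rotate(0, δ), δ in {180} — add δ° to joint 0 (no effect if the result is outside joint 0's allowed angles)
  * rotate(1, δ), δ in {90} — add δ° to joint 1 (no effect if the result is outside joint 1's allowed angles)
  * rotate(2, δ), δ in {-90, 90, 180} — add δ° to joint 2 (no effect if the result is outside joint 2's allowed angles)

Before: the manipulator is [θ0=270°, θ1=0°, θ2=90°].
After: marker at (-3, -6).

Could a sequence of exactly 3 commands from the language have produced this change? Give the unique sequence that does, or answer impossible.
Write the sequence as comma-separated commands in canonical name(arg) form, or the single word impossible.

t0: [θ0=270°, θ1=0°, θ2=90°]
t=1 rotate(1, 90) ⇒ [θ0=270°, θ1=90°, θ2=90°]
t=2 rotate(1, 90) ⇒ [θ0=270°, θ1=180°, θ2=90°]
t=3 rotate(1, 90) ⇒ [θ0=270°, θ1=270°, θ2=90°]
all 125 alternatives checked — unique.

rotate(1, 90), rotate(1, 90), rotate(1, 90)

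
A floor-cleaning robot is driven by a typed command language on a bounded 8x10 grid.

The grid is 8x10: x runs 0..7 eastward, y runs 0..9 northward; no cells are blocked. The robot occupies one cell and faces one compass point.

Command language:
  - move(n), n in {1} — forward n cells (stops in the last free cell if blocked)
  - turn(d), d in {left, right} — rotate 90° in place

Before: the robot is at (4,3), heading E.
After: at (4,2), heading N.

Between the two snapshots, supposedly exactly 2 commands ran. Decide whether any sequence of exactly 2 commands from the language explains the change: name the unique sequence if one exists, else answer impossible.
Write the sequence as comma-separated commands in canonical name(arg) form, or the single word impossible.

impossible

all 9 sequences checked — none match.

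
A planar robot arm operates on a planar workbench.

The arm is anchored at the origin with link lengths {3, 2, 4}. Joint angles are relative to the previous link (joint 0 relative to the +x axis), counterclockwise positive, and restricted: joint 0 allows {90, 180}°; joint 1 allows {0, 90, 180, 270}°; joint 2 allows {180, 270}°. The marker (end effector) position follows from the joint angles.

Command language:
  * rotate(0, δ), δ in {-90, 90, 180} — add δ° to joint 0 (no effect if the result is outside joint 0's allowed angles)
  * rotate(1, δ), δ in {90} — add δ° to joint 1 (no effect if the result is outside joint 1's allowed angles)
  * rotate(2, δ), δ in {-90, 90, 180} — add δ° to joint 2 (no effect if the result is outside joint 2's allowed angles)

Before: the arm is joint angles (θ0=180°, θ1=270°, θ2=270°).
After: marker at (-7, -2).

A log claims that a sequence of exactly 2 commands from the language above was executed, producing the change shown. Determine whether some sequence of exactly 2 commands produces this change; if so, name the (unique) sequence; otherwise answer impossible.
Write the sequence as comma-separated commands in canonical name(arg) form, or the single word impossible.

t0: joint angles (θ0=180°, θ1=270°, θ2=270°)
step 1 (rotate(1, 90)): joint angles (θ0=180°, θ1=0°, θ2=270°)
step 2 (rotate(1, 90)): joint angles (θ0=180°, θ1=90°, θ2=270°)
no other 2-command option fits: unique.

rotate(1, 90), rotate(1, 90)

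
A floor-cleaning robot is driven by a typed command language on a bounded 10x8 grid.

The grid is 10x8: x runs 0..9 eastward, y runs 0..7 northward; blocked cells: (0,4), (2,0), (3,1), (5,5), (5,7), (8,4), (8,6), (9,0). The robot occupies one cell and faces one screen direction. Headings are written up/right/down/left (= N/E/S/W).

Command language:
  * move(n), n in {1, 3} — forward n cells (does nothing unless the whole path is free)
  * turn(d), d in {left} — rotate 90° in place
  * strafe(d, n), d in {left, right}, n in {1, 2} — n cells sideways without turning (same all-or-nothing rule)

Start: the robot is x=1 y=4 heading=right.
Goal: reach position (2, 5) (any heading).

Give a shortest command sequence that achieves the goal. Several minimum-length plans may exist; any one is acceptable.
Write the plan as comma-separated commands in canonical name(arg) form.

move(1), strafe(left, 1)

from: x=1 y=4 heading=right
[1] after move(1): x=2 y=4 heading=right
[2] after strafe(left, 1): x=2 y=5 heading=right
shorter routes all fall short; 2 is best.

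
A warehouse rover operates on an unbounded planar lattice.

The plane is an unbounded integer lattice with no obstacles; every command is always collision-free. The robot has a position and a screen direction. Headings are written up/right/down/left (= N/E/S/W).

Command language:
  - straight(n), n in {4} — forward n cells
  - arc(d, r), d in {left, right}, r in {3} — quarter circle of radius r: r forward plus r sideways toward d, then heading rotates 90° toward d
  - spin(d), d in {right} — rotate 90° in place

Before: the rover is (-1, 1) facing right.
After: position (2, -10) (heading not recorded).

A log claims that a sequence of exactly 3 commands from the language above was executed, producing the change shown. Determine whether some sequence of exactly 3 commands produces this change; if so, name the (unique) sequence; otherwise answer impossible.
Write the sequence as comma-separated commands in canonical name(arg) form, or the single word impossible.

key: running straight(4) before arc(right, 3) would end elsewhere — order is forced
start: (-1, 1) facing right
1. arc(right, 3) → (2, -2) facing down
2. straight(4) → (2, -6) facing down
3. straight(4) → (2, -10) facing down
no rival 3-sequence matches.

arc(right, 3), straight(4), straight(4)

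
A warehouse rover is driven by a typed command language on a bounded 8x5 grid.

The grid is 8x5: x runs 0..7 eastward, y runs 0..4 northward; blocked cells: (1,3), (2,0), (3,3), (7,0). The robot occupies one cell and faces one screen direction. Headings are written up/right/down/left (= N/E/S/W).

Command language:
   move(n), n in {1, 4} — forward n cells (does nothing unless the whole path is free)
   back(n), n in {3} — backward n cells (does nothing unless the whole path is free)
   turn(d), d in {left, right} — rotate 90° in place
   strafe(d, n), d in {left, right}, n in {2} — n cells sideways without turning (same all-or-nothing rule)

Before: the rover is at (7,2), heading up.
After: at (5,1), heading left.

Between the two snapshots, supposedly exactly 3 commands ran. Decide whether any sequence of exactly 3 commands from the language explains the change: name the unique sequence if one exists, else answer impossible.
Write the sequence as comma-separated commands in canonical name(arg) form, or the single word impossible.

impossible

all 343 sequences checked — none match.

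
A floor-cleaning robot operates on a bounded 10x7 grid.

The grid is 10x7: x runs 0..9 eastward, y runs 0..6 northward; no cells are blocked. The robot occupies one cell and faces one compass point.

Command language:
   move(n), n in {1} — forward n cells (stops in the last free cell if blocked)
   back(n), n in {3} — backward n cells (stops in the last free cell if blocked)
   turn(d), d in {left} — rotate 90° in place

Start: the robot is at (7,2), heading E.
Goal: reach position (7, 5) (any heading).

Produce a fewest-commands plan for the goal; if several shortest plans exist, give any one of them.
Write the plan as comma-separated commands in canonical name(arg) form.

t0: at (7,2), heading E
step 1 (turn(left)): at (7,2), heading N
step 2 (turn(left)): at (7,2), heading W
step 3 (turn(left)): at (7,2), heading S
step 4 (back(3)): at (7,5), heading S
shorter routes all fall short; 4 is best.

turn(left), turn(left), turn(left), back(3)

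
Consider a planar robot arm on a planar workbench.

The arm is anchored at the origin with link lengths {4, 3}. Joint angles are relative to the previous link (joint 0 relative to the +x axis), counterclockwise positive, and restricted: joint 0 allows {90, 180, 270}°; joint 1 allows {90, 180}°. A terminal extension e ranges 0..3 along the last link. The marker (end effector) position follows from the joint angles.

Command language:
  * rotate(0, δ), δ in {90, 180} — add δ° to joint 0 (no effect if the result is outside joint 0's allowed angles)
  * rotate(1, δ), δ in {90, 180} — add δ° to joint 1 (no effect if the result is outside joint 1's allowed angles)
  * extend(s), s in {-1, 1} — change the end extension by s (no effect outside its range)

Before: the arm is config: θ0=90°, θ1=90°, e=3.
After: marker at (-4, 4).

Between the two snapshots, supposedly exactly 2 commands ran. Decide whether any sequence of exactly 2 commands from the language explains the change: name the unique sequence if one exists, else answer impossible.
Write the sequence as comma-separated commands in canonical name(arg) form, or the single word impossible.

from: config: θ0=90°, θ1=90°, e=3
[1] after extend(-1): config: θ0=90°, θ1=90°, e=2
[2] after extend(-1): config: θ0=90°, θ1=90°, e=1
no other 2-command option fits: unique.

extend(-1), extend(-1)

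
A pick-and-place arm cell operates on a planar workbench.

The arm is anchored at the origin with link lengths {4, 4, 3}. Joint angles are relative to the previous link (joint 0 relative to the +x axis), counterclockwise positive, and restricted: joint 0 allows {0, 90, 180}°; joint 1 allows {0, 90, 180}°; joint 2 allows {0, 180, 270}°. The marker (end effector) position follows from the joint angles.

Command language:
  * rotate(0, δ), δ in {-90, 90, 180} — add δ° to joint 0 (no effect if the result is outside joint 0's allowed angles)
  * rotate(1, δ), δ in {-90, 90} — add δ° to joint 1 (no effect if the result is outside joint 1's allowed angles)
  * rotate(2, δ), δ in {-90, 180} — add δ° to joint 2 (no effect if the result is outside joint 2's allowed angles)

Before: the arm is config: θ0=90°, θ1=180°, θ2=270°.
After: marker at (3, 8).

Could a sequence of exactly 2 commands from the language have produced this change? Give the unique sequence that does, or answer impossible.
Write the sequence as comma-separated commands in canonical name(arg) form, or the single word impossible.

rotate(1, -90), rotate(1, -90)

start: config: θ0=90°, θ1=180°, θ2=270°
t=1 rotate(1, -90) ⇒ config: θ0=90°, θ1=90°, θ2=270°
t=2 rotate(1, -90) ⇒ config: θ0=90°, θ1=0°, θ2=270°
all 49 alternatives checked — unique.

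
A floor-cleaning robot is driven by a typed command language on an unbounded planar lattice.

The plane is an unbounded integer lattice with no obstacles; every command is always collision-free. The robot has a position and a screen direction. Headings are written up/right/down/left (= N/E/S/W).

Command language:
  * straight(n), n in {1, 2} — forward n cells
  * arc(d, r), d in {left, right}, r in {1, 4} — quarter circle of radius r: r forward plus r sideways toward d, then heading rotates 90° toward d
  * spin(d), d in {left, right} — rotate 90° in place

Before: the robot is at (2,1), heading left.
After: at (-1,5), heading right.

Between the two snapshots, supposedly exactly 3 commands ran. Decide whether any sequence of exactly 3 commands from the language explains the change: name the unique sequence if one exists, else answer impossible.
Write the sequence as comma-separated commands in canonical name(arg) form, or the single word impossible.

arc(right, 4), spin(right), straight(1)

key: position moved to (-1,5) AND the heading swung to E — translation plus rotation needed
from: at (2,1), heading left
[1] after arc(right, 4): at (-2,5), heading up
[2] after spin(right): at (-2,5), heading right
[3] after straight(1): at (-1,5), heading right
no rival 3-sequence matches.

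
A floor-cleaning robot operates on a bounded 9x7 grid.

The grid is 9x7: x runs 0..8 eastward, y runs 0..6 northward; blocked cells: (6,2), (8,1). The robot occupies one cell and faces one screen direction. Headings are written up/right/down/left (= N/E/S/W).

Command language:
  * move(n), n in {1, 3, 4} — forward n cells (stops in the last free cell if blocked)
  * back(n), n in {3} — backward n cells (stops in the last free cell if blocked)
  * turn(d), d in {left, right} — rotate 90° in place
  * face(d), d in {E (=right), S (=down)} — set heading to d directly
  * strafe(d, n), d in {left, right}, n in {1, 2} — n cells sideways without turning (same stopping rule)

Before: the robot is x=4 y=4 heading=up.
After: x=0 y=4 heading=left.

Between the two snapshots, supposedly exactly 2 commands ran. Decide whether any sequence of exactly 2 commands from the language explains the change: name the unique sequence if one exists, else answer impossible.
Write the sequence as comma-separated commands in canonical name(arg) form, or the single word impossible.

key: running move(4) before turn(left) would end elsewhere — order is forced
t0: x=4 y=4 heading=up
[1] after turn(left): x=4 y=4 heading=left
[2] after move(4): x=0 y=4 heading=left
all 144 alternatives checked — unique.

turn(left), move(4)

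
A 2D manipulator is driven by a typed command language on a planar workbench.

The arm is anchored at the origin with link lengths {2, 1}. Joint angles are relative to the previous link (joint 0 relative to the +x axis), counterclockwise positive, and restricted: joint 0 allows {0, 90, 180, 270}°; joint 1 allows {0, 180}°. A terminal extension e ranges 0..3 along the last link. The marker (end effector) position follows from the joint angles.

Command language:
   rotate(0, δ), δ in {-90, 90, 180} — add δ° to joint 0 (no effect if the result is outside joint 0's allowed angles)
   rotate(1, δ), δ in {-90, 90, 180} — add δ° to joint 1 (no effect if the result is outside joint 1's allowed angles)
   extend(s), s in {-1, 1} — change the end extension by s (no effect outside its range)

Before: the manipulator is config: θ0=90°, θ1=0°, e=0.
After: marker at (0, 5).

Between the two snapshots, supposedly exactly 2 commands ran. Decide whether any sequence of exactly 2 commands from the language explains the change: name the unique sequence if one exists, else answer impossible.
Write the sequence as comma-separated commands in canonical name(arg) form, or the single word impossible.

extend(1), extend(1)

begin: config: θ0=90°, θ1=0°, e=0
1. extend(1) → config: θ0=90°, θ1=0°, e=1
2. extend(1) → config: θ0=90°, θ1=0°, e=2
uniquely the one of 64 2-step routes that fits.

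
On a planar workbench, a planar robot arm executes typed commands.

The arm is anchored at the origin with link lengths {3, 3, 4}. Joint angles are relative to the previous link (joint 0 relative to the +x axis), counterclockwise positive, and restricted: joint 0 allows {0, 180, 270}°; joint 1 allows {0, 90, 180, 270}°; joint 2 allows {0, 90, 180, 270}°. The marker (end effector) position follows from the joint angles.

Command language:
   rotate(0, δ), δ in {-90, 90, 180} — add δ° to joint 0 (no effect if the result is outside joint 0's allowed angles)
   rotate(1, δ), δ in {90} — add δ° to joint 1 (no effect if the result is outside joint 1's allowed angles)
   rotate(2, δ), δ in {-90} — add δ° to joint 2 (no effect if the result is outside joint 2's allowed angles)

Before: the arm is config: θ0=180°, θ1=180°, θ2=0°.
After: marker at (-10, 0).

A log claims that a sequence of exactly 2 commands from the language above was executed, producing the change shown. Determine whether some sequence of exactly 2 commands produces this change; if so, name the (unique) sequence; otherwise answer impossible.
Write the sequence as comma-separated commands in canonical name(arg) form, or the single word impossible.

rotate(1, 90), rotate(1, 90)

from: config: θ0=180°, θ1=180°, θ2=0°
step 1 (rotate(1, 90)): config: θ0=180°, θ1=270°, θ2=0°
step 2 (rotate(1, 90)): config: θ0=180°, θ1=0°, θ2=0°
no other 2-command option fits: unique.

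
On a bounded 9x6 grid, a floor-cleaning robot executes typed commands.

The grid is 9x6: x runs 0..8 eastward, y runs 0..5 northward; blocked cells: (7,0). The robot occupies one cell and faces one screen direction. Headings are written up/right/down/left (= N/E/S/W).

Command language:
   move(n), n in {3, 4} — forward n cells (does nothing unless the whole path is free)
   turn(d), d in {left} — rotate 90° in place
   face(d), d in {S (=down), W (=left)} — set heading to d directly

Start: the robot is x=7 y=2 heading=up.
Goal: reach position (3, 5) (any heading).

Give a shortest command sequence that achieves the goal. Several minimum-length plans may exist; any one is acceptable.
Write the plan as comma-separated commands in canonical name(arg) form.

t0: x=7 y=2 heading=up
[1] after move(3): x=7 y=5 heading=up
[2] after turn(left): x=7 y=5 heading=left
[3] after move(4): x=3 y=5 heading=left
minimal: 3 command(s), checked below 3.

move(3), turn(left), move(4)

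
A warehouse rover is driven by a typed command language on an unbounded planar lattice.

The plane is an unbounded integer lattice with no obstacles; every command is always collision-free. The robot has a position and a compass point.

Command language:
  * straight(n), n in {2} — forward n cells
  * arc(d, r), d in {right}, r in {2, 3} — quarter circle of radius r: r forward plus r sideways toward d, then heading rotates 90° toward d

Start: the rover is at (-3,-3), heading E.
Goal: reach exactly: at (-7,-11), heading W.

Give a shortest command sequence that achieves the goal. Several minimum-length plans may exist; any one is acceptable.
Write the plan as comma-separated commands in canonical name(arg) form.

arc(right, 3), straight(2), arc(right, 3), straight(2), straight(2)

start: at (-3,-3), heading E
1. arc(right, 3) → at (0,-6), heading S
2. straight(2) → at (0,-8), heading S
3. arc(right, 3) → at (-3,-11), heading W
4. straight(2) → at (-5,-11), heading W
5. straight(2) → at (-7,-11), heading W
no 4-step plan works, so 5 is optimal.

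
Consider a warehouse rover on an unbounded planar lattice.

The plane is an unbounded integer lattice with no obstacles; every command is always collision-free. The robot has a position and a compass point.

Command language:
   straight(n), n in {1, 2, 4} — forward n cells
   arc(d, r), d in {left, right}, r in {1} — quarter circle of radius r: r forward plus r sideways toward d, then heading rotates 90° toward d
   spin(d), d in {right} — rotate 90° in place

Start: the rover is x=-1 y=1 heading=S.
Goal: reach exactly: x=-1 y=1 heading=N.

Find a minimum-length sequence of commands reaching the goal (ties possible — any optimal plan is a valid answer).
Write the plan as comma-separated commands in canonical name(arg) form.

spin(right), spin(right)

start: x=-1 y=1 heading=S
1. spin(right) → x=-1 y=1 heading=W
2. spin(right) → x=-1 y=1 heading=N
minimal: 2 command(s), checked below 2.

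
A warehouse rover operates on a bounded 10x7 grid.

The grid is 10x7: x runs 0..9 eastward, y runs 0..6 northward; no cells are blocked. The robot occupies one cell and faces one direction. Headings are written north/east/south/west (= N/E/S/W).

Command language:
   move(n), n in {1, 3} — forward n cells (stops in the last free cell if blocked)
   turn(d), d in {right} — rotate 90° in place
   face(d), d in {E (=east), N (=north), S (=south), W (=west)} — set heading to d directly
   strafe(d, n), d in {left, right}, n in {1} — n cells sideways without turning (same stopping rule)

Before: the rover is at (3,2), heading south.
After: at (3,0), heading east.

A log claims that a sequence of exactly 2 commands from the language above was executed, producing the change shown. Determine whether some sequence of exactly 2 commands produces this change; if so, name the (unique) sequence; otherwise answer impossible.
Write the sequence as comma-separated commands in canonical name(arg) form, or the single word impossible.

move(3), face(E)

key: running face(E) before move(3) would end elsewhere — order is forced
initial: at (3,2), heading south
1. move(3) → at (3,0), heading south
2. face(E) → at (3,0), heading east
no rival 2-sequence matches.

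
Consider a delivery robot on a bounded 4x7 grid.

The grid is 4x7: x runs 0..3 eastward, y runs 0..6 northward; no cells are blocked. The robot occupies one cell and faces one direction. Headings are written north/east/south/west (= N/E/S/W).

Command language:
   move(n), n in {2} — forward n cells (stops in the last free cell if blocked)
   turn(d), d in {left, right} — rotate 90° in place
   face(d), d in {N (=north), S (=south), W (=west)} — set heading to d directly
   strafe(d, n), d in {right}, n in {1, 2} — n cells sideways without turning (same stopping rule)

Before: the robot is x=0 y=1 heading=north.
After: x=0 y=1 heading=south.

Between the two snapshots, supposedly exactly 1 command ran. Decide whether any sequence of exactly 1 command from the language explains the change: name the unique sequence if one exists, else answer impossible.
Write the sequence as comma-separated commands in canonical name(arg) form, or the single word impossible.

face(S)

key: (0,1) unchanged — the single command moves nothing
from: x=0 y=1 heading=north
1. face(S) → x=0 y=1 heading=south
no rival 1-sequence matches.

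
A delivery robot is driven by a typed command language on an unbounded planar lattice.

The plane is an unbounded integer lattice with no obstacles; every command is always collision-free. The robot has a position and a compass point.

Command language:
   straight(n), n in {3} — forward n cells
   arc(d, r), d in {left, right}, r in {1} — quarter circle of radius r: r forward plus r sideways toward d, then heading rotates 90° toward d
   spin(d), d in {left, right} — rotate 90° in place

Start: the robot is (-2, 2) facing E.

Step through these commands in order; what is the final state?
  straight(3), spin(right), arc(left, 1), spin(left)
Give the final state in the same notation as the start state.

t0: (-2, 2) facing E
[1] after straight(3): (1, 2) facing E
[2] after spin(right): (1, 2) facing S
[3] after arc(left, 1): (2, 1) facing E
[4] after spin(left): (2, 1) facing N

(2, 1) facing N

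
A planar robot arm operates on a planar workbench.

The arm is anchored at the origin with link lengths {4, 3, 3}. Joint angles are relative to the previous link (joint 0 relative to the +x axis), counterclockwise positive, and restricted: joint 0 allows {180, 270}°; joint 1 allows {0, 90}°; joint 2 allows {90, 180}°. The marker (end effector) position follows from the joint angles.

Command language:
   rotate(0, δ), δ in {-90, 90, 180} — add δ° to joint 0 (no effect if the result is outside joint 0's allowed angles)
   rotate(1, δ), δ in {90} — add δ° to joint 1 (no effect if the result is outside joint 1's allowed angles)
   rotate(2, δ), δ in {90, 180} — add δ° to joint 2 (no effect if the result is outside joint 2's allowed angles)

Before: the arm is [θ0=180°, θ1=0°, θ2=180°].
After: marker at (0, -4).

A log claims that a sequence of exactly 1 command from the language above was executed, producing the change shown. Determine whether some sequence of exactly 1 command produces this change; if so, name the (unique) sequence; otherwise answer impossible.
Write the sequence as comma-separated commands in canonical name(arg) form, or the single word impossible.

rotate(0, 90)

from: [θ0=180°, θ1=0°, θ2=180°]
[1] after rotate(0, 90): [θ0=270°, θ1=0°, θ2=180°]
no rival 1-sequence matches.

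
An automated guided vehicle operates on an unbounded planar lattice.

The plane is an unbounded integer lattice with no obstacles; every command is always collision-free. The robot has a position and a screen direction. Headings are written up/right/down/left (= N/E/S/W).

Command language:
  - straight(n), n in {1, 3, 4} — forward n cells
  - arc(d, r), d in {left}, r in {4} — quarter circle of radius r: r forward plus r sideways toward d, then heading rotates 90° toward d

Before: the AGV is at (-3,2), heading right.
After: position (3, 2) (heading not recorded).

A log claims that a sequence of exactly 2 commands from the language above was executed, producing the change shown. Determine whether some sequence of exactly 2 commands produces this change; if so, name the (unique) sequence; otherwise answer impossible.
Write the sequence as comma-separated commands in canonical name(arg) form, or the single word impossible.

begin: at (-3,2), heading right
t=1 straight(3) ⇒ at (0,2), heading right
t=2 straight(3) ⇒ at (3,2), heading right
uniquely the one of 16 2-step routes that fits.

straight(3), straight(3)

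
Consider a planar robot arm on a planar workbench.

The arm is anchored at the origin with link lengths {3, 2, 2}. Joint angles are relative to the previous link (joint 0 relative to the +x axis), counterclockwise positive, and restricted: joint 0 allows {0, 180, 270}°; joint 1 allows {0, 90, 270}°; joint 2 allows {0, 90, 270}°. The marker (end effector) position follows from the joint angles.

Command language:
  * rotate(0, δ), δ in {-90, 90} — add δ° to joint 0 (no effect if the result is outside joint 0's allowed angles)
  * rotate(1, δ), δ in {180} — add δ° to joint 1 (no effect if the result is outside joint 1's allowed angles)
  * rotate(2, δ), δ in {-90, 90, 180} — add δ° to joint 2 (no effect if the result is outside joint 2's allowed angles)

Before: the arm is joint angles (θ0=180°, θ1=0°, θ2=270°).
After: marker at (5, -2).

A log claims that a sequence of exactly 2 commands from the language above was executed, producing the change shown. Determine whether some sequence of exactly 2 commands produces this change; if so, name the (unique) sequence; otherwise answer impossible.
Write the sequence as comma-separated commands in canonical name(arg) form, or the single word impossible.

rotate(0, 90), rotate(0, 90)

begin: joint angles (θ0=180°, θ1=0°, θ2=270°)
t=1 rotate(0, 90) ⇒ joint angles (θ0=270°, θ1=0°, θ2=270°)
t=2 rotate(0, 90) ⇒ joint angles (θ0=0°, θ1=0°, θ2=270°)
uniquely the one of 36 2-step routes that fits.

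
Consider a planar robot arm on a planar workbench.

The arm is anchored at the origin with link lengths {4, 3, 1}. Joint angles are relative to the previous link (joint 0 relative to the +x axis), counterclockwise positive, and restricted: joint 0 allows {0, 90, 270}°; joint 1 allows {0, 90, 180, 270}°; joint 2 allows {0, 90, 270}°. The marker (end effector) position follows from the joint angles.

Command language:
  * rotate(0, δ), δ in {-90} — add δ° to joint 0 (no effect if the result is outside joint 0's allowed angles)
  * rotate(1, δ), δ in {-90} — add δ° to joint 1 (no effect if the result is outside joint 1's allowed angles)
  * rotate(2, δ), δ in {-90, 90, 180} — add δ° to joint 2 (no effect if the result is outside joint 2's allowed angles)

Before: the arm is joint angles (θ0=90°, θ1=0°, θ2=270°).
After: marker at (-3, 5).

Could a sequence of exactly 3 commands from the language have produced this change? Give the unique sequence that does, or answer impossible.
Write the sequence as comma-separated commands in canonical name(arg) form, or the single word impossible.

t0: joint angles (θ0=90°, θ1=0°, θ2=270°)
t=1 rotate(1, -90) ⇒ joint angles (θ0=90°, θ1=270°, θ2=270°)
t=2 rotate(1, -90) ⇒ joint angles (θ0=90°, θ1=180°, θ2=270°)
t=3 rotate(1, -90) ⇒ joint angles (θ0=90°, θ1=90°, θ2=270°)
uniquely the one of 125 3-step routes that fits.

rotate(1, -90), rotate(1, -90), rotate(1, -90)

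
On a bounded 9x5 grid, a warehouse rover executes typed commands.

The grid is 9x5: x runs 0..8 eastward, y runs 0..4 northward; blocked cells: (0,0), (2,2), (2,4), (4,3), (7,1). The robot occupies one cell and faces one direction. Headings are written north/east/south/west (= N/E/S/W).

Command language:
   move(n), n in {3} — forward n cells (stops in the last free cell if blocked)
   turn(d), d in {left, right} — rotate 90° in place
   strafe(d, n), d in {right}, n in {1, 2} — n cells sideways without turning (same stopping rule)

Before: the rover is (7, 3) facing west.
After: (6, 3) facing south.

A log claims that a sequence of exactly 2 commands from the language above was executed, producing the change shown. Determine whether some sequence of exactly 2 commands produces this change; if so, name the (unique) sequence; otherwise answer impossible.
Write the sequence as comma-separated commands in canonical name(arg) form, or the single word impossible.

turn(left), strafe(right, 1)

key: cell and facing (now S) both changed — the 2 commands mix motion and turning
from: (7, 3) facing west
step 1 (turn(left)): (7, 3) facing south
step 2 (strafe(right, 1)): (6, 3) facing south
no other 2-command option fits: unique.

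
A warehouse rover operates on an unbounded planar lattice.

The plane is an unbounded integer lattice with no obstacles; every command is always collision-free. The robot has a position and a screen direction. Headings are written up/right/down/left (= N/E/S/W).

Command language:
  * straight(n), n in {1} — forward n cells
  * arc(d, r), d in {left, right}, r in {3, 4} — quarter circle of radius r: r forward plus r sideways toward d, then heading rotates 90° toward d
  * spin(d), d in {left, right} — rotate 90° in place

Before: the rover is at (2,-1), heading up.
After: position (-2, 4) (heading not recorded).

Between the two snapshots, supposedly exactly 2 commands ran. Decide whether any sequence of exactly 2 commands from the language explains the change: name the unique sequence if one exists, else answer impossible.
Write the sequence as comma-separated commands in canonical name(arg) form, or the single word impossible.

key: order matters: swapping straight(1) and arc(left, 4) lands elsewhere
start: at (2,-1), heading up
[1] after straight(1): at (2,0), heading up
[2] after arc(left, 4): at (-2,4), heading left
all 49 alternatives checked — unique.

straight(1), arc(left, 4)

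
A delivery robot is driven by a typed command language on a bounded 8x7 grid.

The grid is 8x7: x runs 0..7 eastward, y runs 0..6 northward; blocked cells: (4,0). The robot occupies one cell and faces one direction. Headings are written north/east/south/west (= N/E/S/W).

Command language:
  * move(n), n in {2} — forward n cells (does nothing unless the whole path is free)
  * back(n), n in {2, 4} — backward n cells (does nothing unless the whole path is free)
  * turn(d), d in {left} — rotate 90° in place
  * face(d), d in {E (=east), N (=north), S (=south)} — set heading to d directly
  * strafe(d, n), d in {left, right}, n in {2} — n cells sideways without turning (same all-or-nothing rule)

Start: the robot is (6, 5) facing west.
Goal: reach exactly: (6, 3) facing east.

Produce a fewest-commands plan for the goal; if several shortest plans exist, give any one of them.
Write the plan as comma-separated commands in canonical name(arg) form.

face(E), strafe(right, 2)

initial: (6, 5) facing west
[1] after face(E): (6, 5) facing east
[2] after strafe(right, 2): (6, 3) facing east
nothing shorter than 2 reaches the goal.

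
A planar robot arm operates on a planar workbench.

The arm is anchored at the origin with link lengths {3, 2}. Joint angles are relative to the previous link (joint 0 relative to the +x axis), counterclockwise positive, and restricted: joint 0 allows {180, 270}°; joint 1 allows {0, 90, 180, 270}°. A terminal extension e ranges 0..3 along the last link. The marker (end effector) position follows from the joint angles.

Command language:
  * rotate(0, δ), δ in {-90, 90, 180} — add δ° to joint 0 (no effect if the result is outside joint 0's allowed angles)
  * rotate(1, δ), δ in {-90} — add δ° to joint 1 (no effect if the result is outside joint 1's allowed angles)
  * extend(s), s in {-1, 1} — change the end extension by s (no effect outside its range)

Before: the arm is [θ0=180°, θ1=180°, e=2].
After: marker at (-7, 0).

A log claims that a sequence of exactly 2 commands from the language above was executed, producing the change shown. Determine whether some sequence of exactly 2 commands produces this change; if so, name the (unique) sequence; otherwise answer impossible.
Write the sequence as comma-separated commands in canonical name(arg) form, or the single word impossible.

t0: [θ0=180°, θ1=180°, e=2]
step 1 (rotate(1, -90)): [θ0=180°, θ1=90°, e=2]
step 2 (rotate(1, -90)): [θ0=180°, θ1=0°, e=2]
all 36 alternatives checked — unique.

rotate(1, -90), rotate(1, -90)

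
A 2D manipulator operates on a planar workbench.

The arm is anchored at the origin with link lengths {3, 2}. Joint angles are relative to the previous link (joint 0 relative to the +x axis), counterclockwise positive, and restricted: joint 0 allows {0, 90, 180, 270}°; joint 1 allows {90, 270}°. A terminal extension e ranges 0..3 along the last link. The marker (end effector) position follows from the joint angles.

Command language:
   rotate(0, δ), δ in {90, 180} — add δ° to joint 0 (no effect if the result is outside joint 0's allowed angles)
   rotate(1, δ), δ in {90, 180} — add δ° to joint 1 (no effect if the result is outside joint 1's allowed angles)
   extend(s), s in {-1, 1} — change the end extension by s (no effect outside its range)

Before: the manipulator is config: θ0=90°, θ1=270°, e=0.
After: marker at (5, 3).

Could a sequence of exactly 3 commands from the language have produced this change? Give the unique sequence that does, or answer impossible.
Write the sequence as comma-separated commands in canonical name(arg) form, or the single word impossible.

from: config: θ0=90°, θ1=270°, e=0
step 1 (extend(1)): config: θ0=90°, θ1=270°, e=1
step 2 (extend(1)): config: θ0=90°, θ1=270°, e=2
step 3 (extend(1)): config: θ0=90°, θ1=270°, e=3
all 216 alternatives checked — unique.

extend(1), extend(1), extend(1)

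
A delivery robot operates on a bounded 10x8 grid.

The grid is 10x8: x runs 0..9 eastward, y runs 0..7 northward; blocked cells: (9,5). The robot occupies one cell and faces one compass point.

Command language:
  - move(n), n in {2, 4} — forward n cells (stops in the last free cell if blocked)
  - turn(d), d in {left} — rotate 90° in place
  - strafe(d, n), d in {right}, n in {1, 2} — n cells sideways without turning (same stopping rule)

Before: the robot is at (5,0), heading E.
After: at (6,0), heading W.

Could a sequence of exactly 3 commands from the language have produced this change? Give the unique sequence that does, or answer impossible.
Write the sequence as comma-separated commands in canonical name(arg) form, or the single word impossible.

turn(left), strafe(right, 1), turn(left)

key: cell and facing (now W) both changed — the 3 commands mix motion and turning
begin: at (5,0), heading E
t=1 turn(left) ⇒ at (5,0), heading N
t=2 strafe(right, 1) ⇒ at (6,0), heading N
t=3 turn(left) ⇒ at (6,0), heading W
all 125 alternatives checked — unique.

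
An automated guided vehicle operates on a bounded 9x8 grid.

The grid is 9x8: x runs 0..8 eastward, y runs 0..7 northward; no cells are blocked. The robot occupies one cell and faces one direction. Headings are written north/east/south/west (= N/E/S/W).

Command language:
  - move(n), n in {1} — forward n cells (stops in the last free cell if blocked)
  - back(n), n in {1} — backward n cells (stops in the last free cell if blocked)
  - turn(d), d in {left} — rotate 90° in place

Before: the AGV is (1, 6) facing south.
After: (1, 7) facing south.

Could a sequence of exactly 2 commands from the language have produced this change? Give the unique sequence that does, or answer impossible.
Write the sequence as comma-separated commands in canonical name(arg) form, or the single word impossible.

key: the second back(1) runs into the grid edge before its full distance
t0: (1, 6) facing south
[1] after back(1): (1, 7) facing south
[2] after back(1): (1, 7) facing south
uniquely the one of 9 2-step routes that fits.

back(1), back(1)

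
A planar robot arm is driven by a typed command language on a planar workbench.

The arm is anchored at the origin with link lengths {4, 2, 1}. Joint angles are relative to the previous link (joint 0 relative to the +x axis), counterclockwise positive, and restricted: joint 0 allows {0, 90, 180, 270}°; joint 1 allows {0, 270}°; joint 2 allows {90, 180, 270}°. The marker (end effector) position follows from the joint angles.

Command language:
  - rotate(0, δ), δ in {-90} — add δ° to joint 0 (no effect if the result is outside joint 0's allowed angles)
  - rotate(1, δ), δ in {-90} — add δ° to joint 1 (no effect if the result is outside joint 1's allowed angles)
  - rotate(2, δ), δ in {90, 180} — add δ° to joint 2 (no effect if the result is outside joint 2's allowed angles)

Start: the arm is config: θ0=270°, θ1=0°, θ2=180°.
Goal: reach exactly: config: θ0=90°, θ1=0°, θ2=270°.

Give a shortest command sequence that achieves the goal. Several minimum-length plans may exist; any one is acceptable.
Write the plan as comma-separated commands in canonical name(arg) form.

start: config: θ0=270°, θ1=0°, θ2=180°
[1] after rotate(2, 90): config: θ0=270°, θ1=0°, θ2=270°
[2] after rotate(0, -90): config: θ0=180°, θ1=0°, θ2=270°
[3] after rotate(0, -90): config: θ0=90°, θ1=0°, θ2=270°
shorter routes all fall short; 3 is best.

rotate(2, 90), rotate(0, -90), rotate(0, -90)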